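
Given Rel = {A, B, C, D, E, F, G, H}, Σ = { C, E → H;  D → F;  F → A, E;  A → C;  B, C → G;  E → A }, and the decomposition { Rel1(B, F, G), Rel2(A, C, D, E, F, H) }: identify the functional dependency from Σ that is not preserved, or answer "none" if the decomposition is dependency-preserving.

Check B, C → G: no single fragment contains all of {B, C, G}, and the restricted closure of {B, C} across the fragments never reaches {G}.
C, E → H is preserved.
D → F is preserved.
F → A, E is preserved.
A → C is preserved.
E → A is preserved.

B, C → G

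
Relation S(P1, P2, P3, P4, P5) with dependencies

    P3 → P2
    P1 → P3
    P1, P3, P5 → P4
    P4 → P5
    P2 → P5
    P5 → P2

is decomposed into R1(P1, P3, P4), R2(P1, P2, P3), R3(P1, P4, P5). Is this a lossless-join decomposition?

Yes

Chase test. Columns are P1, P2, P3, P4, P5; row i has aⱼ where attribute j ∈ Ri, else bᵢⱼ.
Initial tableau (one row per fragment):
  row 1: a1 b12 a3 a4 b15
  row 2: a1 a2 a3 b24 b25
  row 3: a1 b32 b33 a4 a5
Rows 1 and 2 agree on P3; apply P3→P2 and equate their P2 entries.
Rows 1 and 3 agree on P1; apply P1→P3 and equate their P3 entries.
Rows 1 and 3 agree on P4; apply P4→P5 and equate their P5 entries.
Rows 1 and 2 agree on P2; apply P2→P5 and equate their P5 entries.
Rows 1 and 3 agree on P5; apply P5→P2 and equate their P2 entries.
Rows 1 and 2 agree on P1, P3, P5; apply P1, P3, P5→P4 and equate their P4 entries.
Row 1 is now all distinguished symbols — the join is lossless.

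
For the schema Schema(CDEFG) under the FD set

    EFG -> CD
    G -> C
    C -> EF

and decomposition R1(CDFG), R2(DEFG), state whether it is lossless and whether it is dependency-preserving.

Lossless test: (DFG)⁺ = {CDEFG}, which contains all of one fragment — lossless.
Dependency preservation: the restricted closure of {C} across the fragments never reaches {EF}, so C → EF cannot be enforced without a join — not preserved.

lossless but not dependency-preserving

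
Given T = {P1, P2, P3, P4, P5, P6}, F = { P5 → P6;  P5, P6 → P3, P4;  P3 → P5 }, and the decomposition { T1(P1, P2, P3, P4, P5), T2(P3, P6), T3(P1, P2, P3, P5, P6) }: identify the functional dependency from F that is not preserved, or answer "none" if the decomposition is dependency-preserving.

P5 → P6 lies within T3.
P5, P6 → P3, P4: restricted closure across fragments reaches P3, P4.
P3 → P5 lies within T1.
Every dependency is enforceable on the fragments, so the decomposition is dependency-preserving.

none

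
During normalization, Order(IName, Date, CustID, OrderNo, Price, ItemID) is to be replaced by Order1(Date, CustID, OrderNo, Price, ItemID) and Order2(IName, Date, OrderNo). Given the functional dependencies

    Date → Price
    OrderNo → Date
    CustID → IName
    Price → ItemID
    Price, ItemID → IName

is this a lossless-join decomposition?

Yes

Common attributes: Order1 ∩ Order2 = {Date, OrderNo}.
Closure of {Date, OrderNo}: Date → Price applies, adding Price; Price → ItemID applies, adding ItemID; Price, ItemID → IName applies, adding IName. So (Date, OrderNo)⁺ = {IName, Date, OrderNo, Price, ItemID}.
This closure contains every attribute of Order2, so Order1 ∩ Order2 → Order2. The join is lossless.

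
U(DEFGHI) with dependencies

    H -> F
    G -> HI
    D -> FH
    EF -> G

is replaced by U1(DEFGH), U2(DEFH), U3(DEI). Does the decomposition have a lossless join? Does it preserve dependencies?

lossless but not dependency-preserving

Lossless test (chase): Rows 1 and 3 agree on D; apply D→FH and equate their FH entries. Rows 1 and 2 agree on EF; apply EF→G and equate their G entries. Rows 1 and 3 agree on EF; apply EF→G and equate their G entries. Rows 1 and 2 agree on G; apply G→HI and equate their HI entries. Rows 1 and 3 agree on G; apply G→HI and equate their HI entries. Row 1 is now all distinguished symbols — the join is lossless.
Dependency preservation: the restricted closure of {G} across the fragments never reaches {HI}, so G → HI cannot be enforced without a join — not preserved.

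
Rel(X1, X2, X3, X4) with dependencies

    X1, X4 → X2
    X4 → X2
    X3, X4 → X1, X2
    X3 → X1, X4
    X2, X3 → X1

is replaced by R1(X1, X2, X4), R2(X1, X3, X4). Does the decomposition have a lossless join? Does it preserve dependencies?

lossless and dependency-preserving

Lossless test: (X1, X4)⁺ = {X1, X2, X4}, which contains all of one fragment — lossless.
Dependency preservation: X3, X4 → X1, X2; X2, X3 → X1 are not contained in any single fragment, but the restricted closure of each left-hand side across the fragments still reaches the right-hand side; the remaining FDs each lie inside some fragment. All dependencies are preserved.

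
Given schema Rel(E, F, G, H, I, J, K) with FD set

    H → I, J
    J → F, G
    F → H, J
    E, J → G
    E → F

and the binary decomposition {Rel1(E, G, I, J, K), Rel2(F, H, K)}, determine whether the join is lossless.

No

Common attributes: Rel1 ∩ Rel2 = {K}.
No dependency enlarges {K}, so (K)⁺ = {K}.
The closure contains neither all of Rel1 = {E, G, I, J, K} nor all of Rel2 = {F, H, K}, so the common attributes are not a superkey of either fragment. The join is lossy.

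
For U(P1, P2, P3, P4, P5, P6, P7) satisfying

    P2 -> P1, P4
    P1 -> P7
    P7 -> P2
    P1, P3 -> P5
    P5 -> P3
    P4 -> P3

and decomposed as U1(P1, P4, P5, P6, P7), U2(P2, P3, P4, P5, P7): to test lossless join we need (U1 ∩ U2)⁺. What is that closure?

U1 ∩ U2 = {P4, P5, P7}.
P7 → P2 applies, adding P2
P5 → P3 applies, adding P3
P2 → P1, P4 applies, adding P1
Closure: {P1, P2, P3, P4, P5, P7}.

P1, P2, P3, P4, P5, P7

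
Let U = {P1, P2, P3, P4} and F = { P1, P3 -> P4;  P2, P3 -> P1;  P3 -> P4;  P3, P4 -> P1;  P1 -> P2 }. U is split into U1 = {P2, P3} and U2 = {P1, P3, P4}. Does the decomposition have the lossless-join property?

Common attributes: U1 ∩ U2 = {P3}.
Closure of {P3}: P3 → P4 applies, adding P4; P3, P4 → P1 applies, adding P1; P1 → P2 applies, adding P2. So (P3)⁺ = {P1, P2, P3, P4}.
This closure contains every attribute of U1, so U1 ∩ U2 → U1. The join is lossless.

Yes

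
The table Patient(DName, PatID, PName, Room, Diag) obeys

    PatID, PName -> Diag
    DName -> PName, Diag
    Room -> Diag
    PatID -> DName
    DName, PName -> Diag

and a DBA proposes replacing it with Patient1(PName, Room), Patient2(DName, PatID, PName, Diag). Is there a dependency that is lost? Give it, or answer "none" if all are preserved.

Room -> Diag

Check Room → Diag: no single fragment contains all of {Room, Diag}, and the restricted closure of {Room} across the fragments never reaches {Diag}.
PatID, PName → Diag is preserved.
DName → PName, Diag is preserved.
PatID → DName is preserved.
DName, PName → Diag is preserved.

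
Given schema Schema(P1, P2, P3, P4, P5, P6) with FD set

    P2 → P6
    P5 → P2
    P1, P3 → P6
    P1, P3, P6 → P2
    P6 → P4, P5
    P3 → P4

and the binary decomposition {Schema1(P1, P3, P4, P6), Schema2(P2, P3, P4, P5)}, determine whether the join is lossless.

No

Common attributes: Schema1 ∩ Schema2 = {P3, P4}.
No dependency enlarges {P3, P4}, so (P3, P4)⁺ = {P3, P4}.
The closure contains neither all of Schema1 = {P1, P3, P4, P6} nor all of Schema2 = {P2, P3, P4, P5}, so the common attributes are not a superkey of either fragment. The join is lossy.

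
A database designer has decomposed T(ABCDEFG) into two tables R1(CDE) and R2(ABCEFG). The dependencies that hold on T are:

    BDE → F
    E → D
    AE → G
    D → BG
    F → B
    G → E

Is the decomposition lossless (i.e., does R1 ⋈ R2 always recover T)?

Common attributes: R1 ∩ R2 = {CE}.
Closure of {CE}: E → D applies, adding D; D → BG applies, adding BG; BDE → F applies, adding F. So (CE)⁺ = {BCDEFG}.
This closure contains every attribute of R1, so R1 ∩ R2 → R1. The join is lossless.

Yes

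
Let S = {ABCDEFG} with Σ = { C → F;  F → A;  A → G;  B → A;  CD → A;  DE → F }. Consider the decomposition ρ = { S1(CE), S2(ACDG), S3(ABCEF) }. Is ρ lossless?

No

Chase test. Columns are ABCDEFG; row i has aⱼ where attribute j ∈ Si, else bᵢⱼ.
Initial tableau (one row per fragment):
  row 1: b11 b12 a3 b14 a5 b16 b17
  row 2: a1 b22 a3 a4 b25 b26 a7
  row 3: a1 a2 a3 b34 a5 a6 b37
Rows 1 and 2 agree on C; apply C→F and equate their F entries.
Rows 1 and 3 agree on C; apply C→F and equate their F entries.
Rows 1 and 2 agree on F; apply F→A and equate their A entries.
Rows 1 and 2 agree on A; apply A→G and equate their G entries.
Rows 1 and 3 agree on A; apply A→G and equate their G entries.
No row becomes fully distinguished — the join is lossy.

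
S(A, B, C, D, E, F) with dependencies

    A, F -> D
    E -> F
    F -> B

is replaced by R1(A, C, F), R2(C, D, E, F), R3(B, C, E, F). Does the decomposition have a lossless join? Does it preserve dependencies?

lossy and not dependency-preserving

Lossless test (chase): Rows 1 and 2 agree on F; apply F→B and equate their B entries. Rows 1 and 3 agree on F; apply F→B and equate their B entries. No row becomes fully distinguished — the join is lossy.
Dependency preservation: the restricted closure of {A, F} across the fragments never reaches {D}, so A, F → D cannot be enforced without a join — not preserved.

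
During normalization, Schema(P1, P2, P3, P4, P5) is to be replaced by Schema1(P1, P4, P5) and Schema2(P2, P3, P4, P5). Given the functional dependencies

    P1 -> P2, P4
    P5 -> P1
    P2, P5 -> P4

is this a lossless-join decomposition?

Common attributes: Schema1 ∩ Schema2 = {P4, P5}.
Closure of {P4, P5}: P5 → P1 applies, adding P1; P1 → P2, P4 applies, adding P2. So (P4, P5)⁺ = {P1, P2, P4, P5}.
This closure contains every attribute of Schema1, so Schema1 ∩ Schema2 → Schema1. The join is lossless.

Yes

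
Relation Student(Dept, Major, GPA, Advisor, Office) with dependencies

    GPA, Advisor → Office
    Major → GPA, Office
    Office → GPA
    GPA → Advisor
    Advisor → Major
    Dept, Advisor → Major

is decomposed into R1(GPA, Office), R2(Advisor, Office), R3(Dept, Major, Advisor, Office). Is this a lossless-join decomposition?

Yes

Chase test. Columns are Dept, Major, GPA, Advisor, Office; row i has aⱼ where attribute j ∈ Ri, else bᵢⱼ.
Initial tableau (one row per fragment):
  row 1: b11 b12 a3 b14 a5
  row 2: b21 b22 b23 a4 a5
  row 3: a1 a2 b33 a4 a5
Rows 1 and 2 agree on Office; apply Office→GPA and equate their GPA entries.
Rows 1 and 3 agree on Office; apply Office→GPA and equate their GPA entries.
Rows 1 and 2 agree on GPA; apply GPA→Advisor and equate their Advisor entries.
Rows 1 and 2 agree on Advisor; apply Advisor→Major and equate their Major entries.
Rows 1 and 3 agree on Advisor; apply Advisor→Major and equate their Major entries.
Row 3 is now all distinguished symbols — the join is lossless.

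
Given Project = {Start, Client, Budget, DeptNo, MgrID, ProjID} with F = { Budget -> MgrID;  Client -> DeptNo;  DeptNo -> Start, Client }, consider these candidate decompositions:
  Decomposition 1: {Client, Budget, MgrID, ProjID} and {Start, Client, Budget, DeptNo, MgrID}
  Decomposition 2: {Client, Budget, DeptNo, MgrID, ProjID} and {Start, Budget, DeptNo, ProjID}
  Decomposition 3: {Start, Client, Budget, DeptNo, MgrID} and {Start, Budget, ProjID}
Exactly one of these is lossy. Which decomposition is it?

Decomposition 1: common = {Client, Budget, MgrID}, closure = {Start, Client, Budget, DeptNo, MgrID} → lossless.
Decomposition 2: common = {Budget, DeptNo, ProjID}, closure = {Start, Client, Budget, DeptNo, MgrID, ProjID} → lossless.
Decomposition 3: common = {Start, Budget}, closure = {Start, Budget, MgrID} → lossy.

Decomposition 3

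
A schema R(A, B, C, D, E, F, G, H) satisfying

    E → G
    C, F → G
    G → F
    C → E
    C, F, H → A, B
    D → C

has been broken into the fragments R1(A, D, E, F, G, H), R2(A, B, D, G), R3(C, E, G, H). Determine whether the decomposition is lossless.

Chase test. Columns are A, B, C, D, E, F, G, H; row i has aⱼ where attribute j ∈ Ri, else bᵢⱼ.
Initial tableau (one row per fragment):
  row 1: a1 b12 b13 a4 a5 a6 a7 a8
  row 2: a1 a2 b23 a4 b25 b26 a7 b28
  row 3: b31 b32 a3 b34 a5 b36 a7 a8
Rows 1 and 2 agree on G; apply G→F and equate their F entries.
Rows 1 and 3 agree on G; apply G→F and equate their F entries.
Rows 1 and 2 agree on D; apply D→C and equate their C entries.
Rows 1 and 2 agree on C; apply C→E and equate their E entries.
No row becomes fully distinguished — the join is lossy.

No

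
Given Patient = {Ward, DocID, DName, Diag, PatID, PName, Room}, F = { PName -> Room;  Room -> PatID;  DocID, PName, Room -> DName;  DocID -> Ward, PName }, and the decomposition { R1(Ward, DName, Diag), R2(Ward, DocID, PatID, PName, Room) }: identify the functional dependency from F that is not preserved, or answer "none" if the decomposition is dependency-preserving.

DocID, PName, Room -> DName

Check DocID, PName, Room → DName: no single fragment contains all of {DocID, DName, PName, Room}, and the restricted closure of {DocID, PName, Room} across the fragments never reaches {DName}.
PName → Room is preserved.
Room → PatID is preserved.
DocID → Ward, PName is preserved.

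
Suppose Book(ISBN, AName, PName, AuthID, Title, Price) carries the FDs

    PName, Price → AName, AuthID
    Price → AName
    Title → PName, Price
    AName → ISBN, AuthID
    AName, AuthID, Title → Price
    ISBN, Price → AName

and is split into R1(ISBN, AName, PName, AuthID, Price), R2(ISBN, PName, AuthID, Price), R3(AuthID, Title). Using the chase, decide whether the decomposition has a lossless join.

No

Chase test. Columns are ISBN, AName, PName, AuthID, Title, Price; row i has aⱼ where attribute j ∈ Ri, else bᵢⱼ.
Initial tableau (one row per fragment):
  row 1: a1 a2 a3 a4 b15 a6
  row 2: a1 b22 a3 a4 b25 a6
  row 3: b31 b32 b33 a4 a5 b36
Rows 1 and 2 agree on PName, Price; apply PName, Price→AName, AuthID and equate their AName, AuthID entries.
No row becomes fully distinguished — the join is lossy.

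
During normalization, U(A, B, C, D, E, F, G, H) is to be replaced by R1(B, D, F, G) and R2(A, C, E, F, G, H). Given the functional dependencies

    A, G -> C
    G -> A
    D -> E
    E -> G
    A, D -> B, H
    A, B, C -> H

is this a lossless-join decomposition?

No

Common attributes: R1 ∩ R2 = {F, G}.
Closure of {F, G}: G → A applies, adding A; A, G → C applies, adding C. So (F, G)⁺ = {A, C, F, G}.
The closure contains neither all of R1 = {B, D, F, G} nor all of R2 = {A, C, E, F, G, H}, so the common attributes are not a superkey of either fragment. The join is lossy.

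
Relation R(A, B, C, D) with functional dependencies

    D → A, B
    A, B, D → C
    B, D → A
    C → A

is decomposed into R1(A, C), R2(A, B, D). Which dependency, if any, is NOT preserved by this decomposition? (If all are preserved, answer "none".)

A, B, D → C

Check A, B, D → C: no single fragment contains all of {A, B, C, D}, and the restricted closure of {A, B, D} across the fragments never reaches {C}.
D → A, B is preserved.
B, D → A is preserved.
C → A is preserved.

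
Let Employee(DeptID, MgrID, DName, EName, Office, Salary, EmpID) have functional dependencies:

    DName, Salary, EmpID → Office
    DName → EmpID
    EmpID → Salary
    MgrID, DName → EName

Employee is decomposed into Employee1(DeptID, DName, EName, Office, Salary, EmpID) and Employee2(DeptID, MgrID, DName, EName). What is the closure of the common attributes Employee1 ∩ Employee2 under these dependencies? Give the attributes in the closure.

DeptID, DName, EName, Office, Salary, EmpID

Employee1 ∩ Employee2 = {DeptID, DName, EName}.
DName → EmpID applies, adding EmpID
EmpID → Salary applies, adding Salary
DName, Salary, EmpID → Office applies, adding Office
Closure: {DeptID, DName, EName, Office, Salary, EmpID}.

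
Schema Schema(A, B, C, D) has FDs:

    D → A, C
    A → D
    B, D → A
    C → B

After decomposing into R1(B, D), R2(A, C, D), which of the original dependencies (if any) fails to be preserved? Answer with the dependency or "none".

C → B

Check C → B: no single fragment contains all of {B, C}, and the restricted closure of {C} across the fragments never reaches {B}.
D → A, C is preserved.
A → D is preserved.
B, D → A is preserved.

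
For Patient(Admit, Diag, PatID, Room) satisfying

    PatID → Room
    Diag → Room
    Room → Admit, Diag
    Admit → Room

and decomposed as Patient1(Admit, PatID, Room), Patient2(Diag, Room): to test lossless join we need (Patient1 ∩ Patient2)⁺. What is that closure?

Admit, Diag, Room

Patient1 ∩ Patient2 = {Room}.
Room → Admit, Diag applies, adding Admit, Diag
Closure: {Admit, Diag, Room}.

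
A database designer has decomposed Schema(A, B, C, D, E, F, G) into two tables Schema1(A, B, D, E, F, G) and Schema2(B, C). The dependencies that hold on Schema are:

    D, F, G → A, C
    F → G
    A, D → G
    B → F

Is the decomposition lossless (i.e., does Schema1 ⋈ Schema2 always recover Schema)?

No

Common attributes: Schema1 ∩ Schema2 = {B}.
Closure of {B}: B → F applies, adding F; F → G applies, adding G. So (B)⁺ = {B, F, G}.
The closure contains neither all of Schema1 = {A, B, D, E, F, G} nor all of Schema2 = {B, C}, so the common attributes are not a superkey of either fragment. The join is lossy.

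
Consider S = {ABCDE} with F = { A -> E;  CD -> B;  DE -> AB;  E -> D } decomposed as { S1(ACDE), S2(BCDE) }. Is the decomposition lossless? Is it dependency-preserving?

Lossless test: (CDE)⁺ = {ABCDE}, which contains all of one fragment — lossless.
Dependency preservation: DE → AB is not contained in any single fragment, but the restricted closure of its left-hand side across the fragments still reaches the right-hand side; the remaining FDs each lie inside some fragment. All dependencies are preserved.

lossless and dependency-preserving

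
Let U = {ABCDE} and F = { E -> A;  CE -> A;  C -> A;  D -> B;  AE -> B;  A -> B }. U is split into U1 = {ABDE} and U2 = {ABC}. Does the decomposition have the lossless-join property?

No

Common attributes: U1 ∩ U2 = {AB}.
No dependency enlarges {AB}, so (AB)⁺ = {AB}.
The closure contains neither all of U1 = {ABDE} nor all of U2 = {ABC}, so the common attributes are not a superkey of either fragment. The join is lossy.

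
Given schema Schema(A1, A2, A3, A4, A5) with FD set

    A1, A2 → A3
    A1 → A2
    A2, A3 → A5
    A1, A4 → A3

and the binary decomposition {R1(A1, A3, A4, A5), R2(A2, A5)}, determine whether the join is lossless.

No

Common attributes: R1 ∩ R2 = {A5}.
No dependency enlarges {A5}, so (A5)⁺ = {A5}.
The closure contains neither all of R1 = {A1, A3, A4, A5} nor all of R2 = {A2, A5}, so the common attributes are not a superkey of either fragment. The join is lossy.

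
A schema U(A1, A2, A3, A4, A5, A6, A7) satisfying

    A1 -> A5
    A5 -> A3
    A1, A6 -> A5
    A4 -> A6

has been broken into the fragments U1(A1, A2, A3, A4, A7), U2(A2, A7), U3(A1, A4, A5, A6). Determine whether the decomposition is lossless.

Chase test. Columns are A1, A2, A3, A4, A5, A6, A7; row i has aⱼ where attribute j ∈ Ui, else bᵢⱼ.
Initial tableau (one row per fragment):
  row 1: a1 a2 a3 a4 b15 b16 a7
  row 2: b21 a2 b23 b24 b25 b26 a7
  row 3: a1 b32 b33 a4 a5 a6 b37
Rows 1 and 3 agree on A1; apply A1→A5 and equate their A5 entries.
Rows 1 and 3 agree on A5; apply A5→A3 and equate their A3 entries.
Rows 1 and 3 agree on A4; apply A4→A6 and equate their A6 entries.
Row 1 is now all distinguished symbols — the join is lossless.

Yes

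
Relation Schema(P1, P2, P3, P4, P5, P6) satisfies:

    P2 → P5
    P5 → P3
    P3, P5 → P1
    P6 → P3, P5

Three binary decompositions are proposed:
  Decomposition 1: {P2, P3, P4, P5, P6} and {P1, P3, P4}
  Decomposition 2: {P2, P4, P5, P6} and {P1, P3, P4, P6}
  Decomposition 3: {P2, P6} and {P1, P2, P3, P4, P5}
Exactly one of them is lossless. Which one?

Decomposition 2

Decomposition 1: common = {P3, P4}, closure = {P3, P4} → lossy.
Decomposition 2: common = {P4, P6}, closure = {P1, P3, P4, P5, P6} → lossless.
Decomposition 3: common = {P2}, closure = {P1, P2, P3, P5} → lossy.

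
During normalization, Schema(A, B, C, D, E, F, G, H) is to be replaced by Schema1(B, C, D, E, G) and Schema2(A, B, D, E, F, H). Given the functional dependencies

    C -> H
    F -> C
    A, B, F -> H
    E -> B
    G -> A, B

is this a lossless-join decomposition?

Common attributes: Schema1 ∩ Schema2 = {B, D, E}.
No dependency enlarges {B, D, E}, so (B, D, E)⁺ = {B, D, E}.
The closure contains neither all of Schema1 = {B, C, D, E, G} nor all of Schema2 = {A, B, D, E, F, H}, so the common attributes are not a superkey of either fragment. The join is lossy.

No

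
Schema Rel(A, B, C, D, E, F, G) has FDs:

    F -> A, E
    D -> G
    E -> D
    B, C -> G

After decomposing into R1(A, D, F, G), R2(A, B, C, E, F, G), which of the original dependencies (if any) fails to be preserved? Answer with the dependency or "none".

Check E → D: no single fragment contains all of {D, E}, and the restricted closure of {E} across the fragments never reaches {D}.
F → A, E is preserved.
D → G is preserved.
B, C → G is preserved.

E -> D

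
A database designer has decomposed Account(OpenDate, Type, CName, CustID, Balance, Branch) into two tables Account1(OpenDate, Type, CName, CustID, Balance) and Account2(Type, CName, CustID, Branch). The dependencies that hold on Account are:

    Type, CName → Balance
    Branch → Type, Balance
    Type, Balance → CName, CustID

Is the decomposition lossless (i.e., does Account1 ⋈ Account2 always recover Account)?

Common attributes: Account1 ∩ Account2 = {Type, CName, CustID}.
Closure of {Type, CName, CustID}: Type, CName → Balance applies, adding Balance. So (Type, CName, CustID)⁺ = {Type, CName, CustID, Balance}.
The closure contains neither all of Account1 = {OpenDate, Type, CName, CustID, Balance} nor all of Account2 = {Type, CName, CustID, Branch}, so the common attributes are not a superkey of either fragment. The join is lossy.

No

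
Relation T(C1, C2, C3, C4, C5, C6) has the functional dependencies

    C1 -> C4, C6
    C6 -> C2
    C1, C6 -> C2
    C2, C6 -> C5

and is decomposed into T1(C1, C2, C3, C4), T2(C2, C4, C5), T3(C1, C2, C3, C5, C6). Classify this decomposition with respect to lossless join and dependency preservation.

Lossless test (chase): Rows 1 and 3 agree on C1; apply C1→C4, C6 and equate their C4, C6 entries. Rows 1 and 3 agree on C2, C6; apply C2, C6→C5 and equate their C5 entries. Row 1 is now all distinguished symbols — the join is lossless.
Dependency preservation: C1 → C4, C6 is not contained in any single fragment, but the restricted closure of its left-hand side across the fragments still reaches the right-hand side; the remaining FDs each lie inside some fragment. All dependencies are preserved.

lossless and dependency-preserving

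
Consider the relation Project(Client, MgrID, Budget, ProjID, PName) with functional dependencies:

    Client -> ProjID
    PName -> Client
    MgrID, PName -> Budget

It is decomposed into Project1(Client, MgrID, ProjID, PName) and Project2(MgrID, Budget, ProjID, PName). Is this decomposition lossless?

Yes

Common attributes: Project1 ∩ Project2 = {MgrID, ProjID, PName}.
Closure of {MgrID, ProjID, PName}: PName → Client applies, adding Client; MgrID, PName → Budget applies, adding Budget. So (MgrID, ProjID, PName)⁺ = {Client, MgrID, Budget, ProjID, PName}.
This closure contains every attribute of Project1, so Project1 ∩ Project2 → Project1. The join is lossless.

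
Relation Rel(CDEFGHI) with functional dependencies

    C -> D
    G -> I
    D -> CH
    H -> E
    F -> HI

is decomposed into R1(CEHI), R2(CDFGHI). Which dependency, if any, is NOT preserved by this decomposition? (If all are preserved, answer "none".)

none

C → D lies within R2.
G → I lies within R2.
D → CH lies within R2.
H → E lies within R1.
F → HI lies within R2.
Every dependency is enforceable on the fragments, so the decomposition is dependency-preserving.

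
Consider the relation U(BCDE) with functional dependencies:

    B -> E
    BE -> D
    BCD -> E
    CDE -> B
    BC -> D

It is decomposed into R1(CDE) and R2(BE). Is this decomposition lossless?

Common attributes: R1 ∩ R2 = {E}.
No dependency enlarges {E}, so (E)⁺ = {E}.
The closure contains neither all of R1 = {CDE} nor all of R2 = {BE}, so the common attributes are not a superkey of either fragment. The join is lossy.

No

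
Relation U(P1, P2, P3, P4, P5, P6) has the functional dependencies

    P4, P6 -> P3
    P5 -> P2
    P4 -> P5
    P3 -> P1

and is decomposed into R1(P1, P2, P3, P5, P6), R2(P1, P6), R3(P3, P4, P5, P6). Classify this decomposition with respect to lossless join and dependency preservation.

lossless and dependency-preserving

Lossless test (chase): Rows 1 and 3 agree on P5; apply P5→P2 and equate their P2 entries. Rows 1 and 3 agree on P3; apply P3→P1 and equate their P1 entries. Row 3 is now all distinguished symbols — the join is lossless.
Dependency preservation: every FD's attributes lie within a single fragment, so each can be enforced locally — preserved.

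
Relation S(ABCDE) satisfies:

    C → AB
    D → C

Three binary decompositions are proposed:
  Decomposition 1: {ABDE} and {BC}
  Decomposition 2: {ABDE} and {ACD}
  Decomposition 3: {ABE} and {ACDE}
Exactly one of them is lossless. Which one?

Decomposition 1: common = {B}, closure = {B} → lossy.
Decomposition 2: common = {AD}, closure = {ABCD} → lossless.
Decomposition 3: common = {AE}, closure = {AE} → lossy.

Decomposition 2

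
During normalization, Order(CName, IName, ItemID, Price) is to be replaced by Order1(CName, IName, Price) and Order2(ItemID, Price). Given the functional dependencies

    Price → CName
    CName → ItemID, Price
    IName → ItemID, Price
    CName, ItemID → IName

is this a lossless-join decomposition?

Yes

Common attributes: Order1 ∩ Order2 = {Price}.
Closure of {Price}: Price → CName applies, adding CName; CName → ItemID, Price applies, adding ItemID; CName, ItemID → IName applies, adding IName. So (Price)⁺ = {CName, IName, ItemID, Price}.
This closure contains every attribute of Order1, so Order1 ∩ Order2 → Order1. The join is lossless.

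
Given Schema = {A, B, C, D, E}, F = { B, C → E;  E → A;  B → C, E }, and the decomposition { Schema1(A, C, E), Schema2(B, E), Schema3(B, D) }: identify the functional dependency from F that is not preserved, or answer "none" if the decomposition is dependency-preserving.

B → C, E

Check B → C, E: no single fragment contains all of {B, C, E}, and the restricted closure of {B} across the fragments never reaches {C, E}.
B, C → E is preserved.
E → A is preserved.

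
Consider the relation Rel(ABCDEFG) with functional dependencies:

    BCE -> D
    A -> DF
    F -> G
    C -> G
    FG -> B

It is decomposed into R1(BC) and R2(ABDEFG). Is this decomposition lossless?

Common attributes: R1 ∩ R2 = {B}.
No dependency enlarges {B}, so (B)⁺ = {B}.
The closure contains neither all of R1 = {BC} nor all of R2 = {ABDEFG}, so the common attributes are not a superkey of either fragment. The join is lossy.

No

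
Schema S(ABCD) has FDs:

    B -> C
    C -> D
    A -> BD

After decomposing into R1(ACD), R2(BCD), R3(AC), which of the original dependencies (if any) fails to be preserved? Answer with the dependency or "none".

Check A → BD: no single fragment contains all of {ABD}, and the restricted closure of {A} across the fragments never reaches {BD}.
B → C is preserved.
C → D is preserved.

A -> BD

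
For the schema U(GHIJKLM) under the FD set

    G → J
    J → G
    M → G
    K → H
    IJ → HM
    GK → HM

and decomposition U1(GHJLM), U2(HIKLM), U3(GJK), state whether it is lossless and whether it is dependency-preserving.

Lossless test (chase): Rows 1 and 2 agree on M; apply M→G and equate their G entries. Rows 2 and 3 agree on K; apply K→H and equate their H entries. Rows 2 and 3 agree on GK; apply GK→HM and equate their HM entries. Rows 1 and 2 agree on G; apply G→J and equate their J entries. Row 2 is now all distinguished symbols — the join is lossless.
Dependency preservation: the restricted closure of {IJ} across the fragments never reaches {HM}, so IJ → HM cannot be enforced without a join — not preserved.

lossless but not dependency-preserving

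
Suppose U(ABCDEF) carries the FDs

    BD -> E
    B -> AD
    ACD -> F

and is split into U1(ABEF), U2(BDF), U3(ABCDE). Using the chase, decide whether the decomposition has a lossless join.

No

Chase test. Columns are ABCDEF; row i has aⱼ where attribute j ∈ Ui, else bᵢⱼ.
Initial tableau (one row per fragment):
  row 1: a1 a2 b13 b14 a5 a6
  row 2: b21 a2 b23 a4 b25 a6
  row 3: a1 a2 a3 a4 a5 b36
Rows 2 and 3 agree on BD; apply BD→E and equate their E entries.
Rows 1 and 2 agree on B; apply B→AD and equate their AD entries.
No row becomes fully distinguished — the join is lossy.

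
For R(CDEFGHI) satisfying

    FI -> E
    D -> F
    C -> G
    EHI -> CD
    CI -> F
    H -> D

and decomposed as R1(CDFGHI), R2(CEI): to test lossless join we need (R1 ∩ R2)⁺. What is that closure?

CEFGI

R1 ∩ R2 = {CI}.
C → G applies, adding G
CI → F applies, adding F
FI → E applies, adding E
Closure: {CEFGI}.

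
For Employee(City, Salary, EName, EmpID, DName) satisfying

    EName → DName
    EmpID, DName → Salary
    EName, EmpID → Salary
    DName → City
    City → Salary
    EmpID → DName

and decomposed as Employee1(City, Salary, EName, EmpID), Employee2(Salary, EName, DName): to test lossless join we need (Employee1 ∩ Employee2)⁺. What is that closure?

Employee1 ∩ Employee2 = {Salary, EName}.
EName → DName applies, adding DName
DName → City applies, adding City
Closure: {City, Salary, EName, DName}.

City, Salary, EName, DName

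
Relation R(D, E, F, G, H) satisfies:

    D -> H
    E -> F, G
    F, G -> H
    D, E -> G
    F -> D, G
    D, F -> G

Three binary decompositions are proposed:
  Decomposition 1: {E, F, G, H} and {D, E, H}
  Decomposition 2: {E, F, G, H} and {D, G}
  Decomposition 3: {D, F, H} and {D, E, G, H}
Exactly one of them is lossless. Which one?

Decomposition 1: common = {E, H}, closure = {D, E, F, G, H} → lossless.
Decomposition 2: common = {G}, closure = {G} → lossy.
Decomposition 3: common = {D, H}, closure = {D, H} → lossy.

Decomposition 1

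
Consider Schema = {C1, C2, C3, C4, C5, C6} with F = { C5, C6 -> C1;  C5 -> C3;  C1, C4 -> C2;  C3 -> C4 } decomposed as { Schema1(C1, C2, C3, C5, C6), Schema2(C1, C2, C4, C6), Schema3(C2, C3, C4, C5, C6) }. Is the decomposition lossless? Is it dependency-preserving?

lossless and dependency-preserving

Lossless test (chase): Rows 1 and 3 agree on C5, C6; apply C5, C6→C1 and equate their C1 entries. Rows 1 and 3 agree on C3; apply C3→C4 and equate their C4 entries. Row 1 is now all distinguished symbols — the join is lossless.
Dependency preservation: every FD's attributes lie within a single fragment, so each can be enforced locally — preserved.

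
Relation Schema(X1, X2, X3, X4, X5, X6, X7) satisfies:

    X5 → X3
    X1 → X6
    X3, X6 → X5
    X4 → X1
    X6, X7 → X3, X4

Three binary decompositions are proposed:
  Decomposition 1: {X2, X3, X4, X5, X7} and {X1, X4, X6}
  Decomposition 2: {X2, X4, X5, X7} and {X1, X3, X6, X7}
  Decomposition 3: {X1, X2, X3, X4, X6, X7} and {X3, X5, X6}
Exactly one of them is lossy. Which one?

Decomposition 2

Decomposition 1: common = {X4}, closure = {X1, X4, X6} → lossless.
Decomposition 2: common = {X7}, closure = {X7} → lossy.
Decomposition 3: common = {X3, X6}, closure = {X3, X5, X6} → lossless.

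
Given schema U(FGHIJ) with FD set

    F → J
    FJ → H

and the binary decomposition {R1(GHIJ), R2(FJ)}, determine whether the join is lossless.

Common attributes: R1 ∩ R2 = {J}.
No dependency enlarges {J}, so (J)⁺ = {J}.
The closure contains neither all of R1 = {GHIJ} nor all of R2 = {FJ}, so the common attributes are not a superkey of either fragment. The join is lossy.

No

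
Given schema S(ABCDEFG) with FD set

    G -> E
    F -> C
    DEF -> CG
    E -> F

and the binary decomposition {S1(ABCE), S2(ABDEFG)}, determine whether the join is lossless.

Common attributes: S1 ∩ S2 = {ABE}.
Closure of {ABE}: E → F applies, adding F; F → C applies, adding C. So (ABE)⁺ = {ABCEF}.
This closure contains every attribute of S1, so S1 ∩ S2 → S1. The join is lossless.

Yes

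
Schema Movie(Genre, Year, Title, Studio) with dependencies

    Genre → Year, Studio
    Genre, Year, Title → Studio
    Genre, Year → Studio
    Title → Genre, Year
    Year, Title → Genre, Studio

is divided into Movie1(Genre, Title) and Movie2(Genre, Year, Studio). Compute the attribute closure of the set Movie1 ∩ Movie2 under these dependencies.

Genre, Year, Studio

Movie1 ∩ Movie2 = {Genre}.
Genre → Year, Studio applies, adding Year, Studio
Closure: {Genre, Year, Studio}.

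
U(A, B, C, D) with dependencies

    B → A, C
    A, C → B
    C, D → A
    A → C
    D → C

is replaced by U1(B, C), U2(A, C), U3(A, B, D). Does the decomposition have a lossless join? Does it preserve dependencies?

lossless and dependency-preserving

Lossless test (chase): Rows 1 and 3 agree on B; apply B→A, C and equate their A, C entries. Rows 1 and 2 agree on A, C; apply A, C→B and equate their B entries. Row 3 is now all distinguished symbols — the join is lossless.
Dependency preservation: B → A, C; A, C → B; C, D → A; D → C are not contained in any single fragment, but the restricted closure of each left-hand side across the fragments still reaches the right-hand side; the remaining FDs each lie inside some fragment. All dependencies are preserved.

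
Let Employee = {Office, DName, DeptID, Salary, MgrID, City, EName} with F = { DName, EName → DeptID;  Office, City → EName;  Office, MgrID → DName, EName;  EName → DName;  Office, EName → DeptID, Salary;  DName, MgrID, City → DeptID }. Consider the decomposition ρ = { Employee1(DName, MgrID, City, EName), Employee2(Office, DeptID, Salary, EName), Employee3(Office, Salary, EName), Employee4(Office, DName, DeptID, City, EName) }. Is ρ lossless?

No

Chase test. Columns are Office, DName, DeptID, Salary, MgrID, City, EName; row i has aⱼ where attribute j ∈ Employeei, else bᵢⱼ.
Initial tableau (one row per fragment):
  row 1: b11 a2 b13 b14 a5 a6 a7
  row 2: a1 b22 a3 a4 b25 b26 a7
  row 3: a1 b32 b33 a4 b35 b36 a7
  row 4: a1 a2 a3 b44 b45 a6 a7
Rows 1 and 4 agree on DName, EName; apply DName, EName→DeptID and equate their DeptID entries.
Rows 1 and 2 agree on EName; apply EName→DName and equate their DName entries.
Rows 1 and 3 agree on EName; apply EName→DName and equate their DName entries.
Rows 2 and 3 agree on Office, EName; apply Office, EName→DeptID, Salary and equate their DeptID, Salary entries.
Rows 2 and 4 agree on Office, EName; apply Office, EName→DeptID, Salary and equate their DeptID, Salary entries.
No row becomes fully distinguished — the join is lossy.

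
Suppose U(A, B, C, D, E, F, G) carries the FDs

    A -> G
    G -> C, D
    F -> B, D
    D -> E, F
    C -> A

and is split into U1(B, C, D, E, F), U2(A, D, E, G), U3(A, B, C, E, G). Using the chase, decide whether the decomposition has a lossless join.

Chase test. Columns are A, B, C, D, E, F, G; row i has aⱼ where attribute j ∈ Ui, else bᵢⱼ.
Initial tableau (one row per fragment):
  row 1: b11 a2 a3 a4 a5 a6 b17
  row 2: a1 b22 b23 a4 a5 b26 a7
  row 3: a1 a2 a3 b34 a5 b36 a7
Rows 2 and 3 agree on G; apply G→C, D and equate their C, D entries.
Rows 1 and 2 agree on D; apply D→E, F and equate their E, F entries.
Rows 1 and 3 agree on D; apply D→E, F and equate their E, F entries.
Rows 1 and 2 agree on C; apply C→A and equate their A entries.
Rows 1 and 2 agree on A; apply A→G and equate their G entries.
Rows 1 and 2 agree on F; apply F→B, D and equate their B, D entries.
Row 1 is now all distinguished symbols — the join is lossless.

Yes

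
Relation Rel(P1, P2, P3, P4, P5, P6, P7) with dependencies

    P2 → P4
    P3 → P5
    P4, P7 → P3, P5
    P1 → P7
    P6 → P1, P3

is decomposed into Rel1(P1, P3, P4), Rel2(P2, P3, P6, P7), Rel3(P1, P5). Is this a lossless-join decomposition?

No

Chase test. Columns are P1, P2, P3, P4, P5, P6, P7; row i has aⱼ where attribute j ∈ Reli, else bᵢⱼ.
Initial tableau (one row per fragment):
  row 1: a1 b12 a3 a4 b15 b16 b17
  row 2: b21 a2 a3 b24 b25 a6 a7
  row 3: a1 b32 b33 b34 a5 b36 b37
Rows 1 and 2 agree on P3; apply P3→P5 and equate their P5 entries.
Rows 1 and 3 agree on P1; apply P1→P7 and equate their P7 entries.
No row becomes fully distinguished — the join is lossy.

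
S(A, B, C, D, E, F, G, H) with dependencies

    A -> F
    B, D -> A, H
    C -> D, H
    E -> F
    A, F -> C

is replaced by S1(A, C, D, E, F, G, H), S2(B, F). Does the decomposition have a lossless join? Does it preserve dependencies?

Lossless test: (F)⁺ = {F}, which is a superkey of neither fragment — lossy.
Dependency preservation: the restricted closure of {B, D} across the fragments never reaches {A, H}, so B, D → A, H cannot be enforced without a join — not preserved.

lossy and not dependency-preserving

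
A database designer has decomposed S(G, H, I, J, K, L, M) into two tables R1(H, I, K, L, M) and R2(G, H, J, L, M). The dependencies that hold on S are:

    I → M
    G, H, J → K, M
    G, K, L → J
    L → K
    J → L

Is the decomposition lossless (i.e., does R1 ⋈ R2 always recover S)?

No

Common attributes: R1 ∩ R2 = {H, L, M}.
Closure of {H, L, M}: L → K applies, adding K. So (H, L, M)⁺ = {H, K, L, M}.
The closure contains neither all of R1 = {H, I, K, L, M} nor all of R2 = {G, H, J, L, M}, so the common attributes are not a superkey of either fragment. The join is lossy.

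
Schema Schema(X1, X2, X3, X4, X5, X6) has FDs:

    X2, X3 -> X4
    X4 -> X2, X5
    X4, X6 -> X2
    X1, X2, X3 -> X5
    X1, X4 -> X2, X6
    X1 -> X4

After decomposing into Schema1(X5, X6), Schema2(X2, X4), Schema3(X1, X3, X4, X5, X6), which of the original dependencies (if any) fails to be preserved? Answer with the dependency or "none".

Check X2, X3 → X4: no single fragment contains all of {X2, X3, X4}, and the restricted closure of {X2, X3} across the fragments never reaches {X4}.
X4 → X2, X5 is preserved.
X4, X6 → X2 is preserved.
X1, X2, X3 → X5 is preserved.
X1, X4 → X2, X6 is preserved.
X1 → X4 is preserved.

X2, X3 -> X4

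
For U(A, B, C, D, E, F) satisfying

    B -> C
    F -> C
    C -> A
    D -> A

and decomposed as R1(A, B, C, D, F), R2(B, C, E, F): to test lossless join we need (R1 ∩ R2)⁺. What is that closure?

A, B, C, F

R1 ∩ R2 = {B, C, F}.
C → A applies, adding A
Closure: {A, B, C, F}.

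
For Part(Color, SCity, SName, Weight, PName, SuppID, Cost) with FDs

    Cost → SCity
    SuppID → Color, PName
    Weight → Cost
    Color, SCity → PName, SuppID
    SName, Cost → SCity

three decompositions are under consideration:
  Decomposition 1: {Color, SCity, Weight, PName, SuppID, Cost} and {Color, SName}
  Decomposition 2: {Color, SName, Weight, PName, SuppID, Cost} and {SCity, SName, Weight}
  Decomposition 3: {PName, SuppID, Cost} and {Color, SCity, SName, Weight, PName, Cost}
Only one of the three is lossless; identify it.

Decomposition 2

Decomposition 1: common = {Color}, closure = {Color} → lossy.
Decomposition 2: common = {SName, Weight}, closure = {SCity, SName, Weight, Cost} → lossless.
Decomposition 3: common = {PName, Cost}, closure = {SCity, PName, Cost} → lossy.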